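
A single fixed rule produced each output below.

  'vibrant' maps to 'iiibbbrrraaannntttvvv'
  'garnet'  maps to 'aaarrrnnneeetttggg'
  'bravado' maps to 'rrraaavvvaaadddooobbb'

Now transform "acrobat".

cccrrrooobbbaaatttaaa

In each case the input is transformed by: move the first character to the end, then repeat every character 3 times.
Doing the same to "acrobat": "cccrrrooobbbaaatttaaa".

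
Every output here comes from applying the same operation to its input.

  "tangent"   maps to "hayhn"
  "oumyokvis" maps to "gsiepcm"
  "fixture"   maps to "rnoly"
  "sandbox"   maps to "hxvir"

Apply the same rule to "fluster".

What's happening: delete the first 2 characters, then shift every letter 6 places backward in the alphabet (wrapping around).
On "fluster": the first step gives "uster", and the second then gives "omnyl".

omnyl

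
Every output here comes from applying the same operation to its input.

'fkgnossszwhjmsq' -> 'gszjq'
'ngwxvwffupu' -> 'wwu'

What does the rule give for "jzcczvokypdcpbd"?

In each case the input is transformed by: keep one character in every 3, starting at position 3 (positions 3rd, 6th, 9th, ...).
On "jzcczvokypdcpbd" that produces "cvycd".

cvycd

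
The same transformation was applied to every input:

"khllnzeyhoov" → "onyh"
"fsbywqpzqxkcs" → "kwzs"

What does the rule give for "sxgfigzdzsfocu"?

The transformation: keep one character in every 3, starting at position 2 (positions 2nd, 5th, 8th, ...), then swap the first and last characters.
Doing the same to "sxgfigzdzsfocu": "uidfx".

uidfx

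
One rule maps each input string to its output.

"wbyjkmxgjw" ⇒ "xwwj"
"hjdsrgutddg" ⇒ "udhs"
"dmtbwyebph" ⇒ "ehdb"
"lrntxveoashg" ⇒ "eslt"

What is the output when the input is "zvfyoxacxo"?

In each case the input is transformed by: keep one character in every 3, starting at position 1 (positions 1st, 4th, 7th, ...), then move the first 2 characters to the end (rotate left by 2).
Applying that to "zvfyoxacxo" gives "aozy".

aozy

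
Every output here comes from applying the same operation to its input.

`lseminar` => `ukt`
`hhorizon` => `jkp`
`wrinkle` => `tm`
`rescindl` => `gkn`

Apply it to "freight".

Each output is the input with this applied: shift every letter 2 places forward in the alphabet (wrapping around), then keep one character in every 3, starting at position 2 (positions 2nd, 5th, 8th, ...).
On "freight": the first step gives "htgkijv", and the second then gives "ti".
(Check on "wrinkle": → "ytkpmng" → "tm" ✓)

ti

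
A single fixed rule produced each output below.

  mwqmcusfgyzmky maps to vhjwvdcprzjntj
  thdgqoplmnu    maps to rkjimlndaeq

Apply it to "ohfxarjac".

The pattern: shift every letter 3 places backward in the alphabet (wrapping around), then reverse the string.
For "ohfxarjac", step one produces "lecuxogxz"; step two turns that into "zxgoxucel".

zxgoxucel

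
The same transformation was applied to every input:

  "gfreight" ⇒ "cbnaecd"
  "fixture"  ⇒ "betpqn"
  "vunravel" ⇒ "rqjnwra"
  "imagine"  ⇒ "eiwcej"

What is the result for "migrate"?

What's happening: delete the last character, then shift every letter 4 places backward in the alphabet (wrapping around).
Starting from "migrate": after the first operation, "migrat"; after the second, "iecnwp".

iecnwp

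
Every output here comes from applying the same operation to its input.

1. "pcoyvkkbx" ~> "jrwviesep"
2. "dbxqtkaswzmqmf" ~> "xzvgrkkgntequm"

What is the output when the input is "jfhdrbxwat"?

Rule — take characters alternately from the front and the back (1st, last, 2nd, 2nd-last, ...), then shift every letter 6 places backward in the alphabet (wrapping around).
"jfhdrbxwat" → "jtfahwdxrb" → "dnzubqxrlv".

dnzubqxrlv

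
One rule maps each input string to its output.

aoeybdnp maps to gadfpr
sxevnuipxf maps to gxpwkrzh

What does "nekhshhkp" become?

mjujjmr

What's happening: shift every letter 2 places forward in the alphabet (wrapping around), then delete the first 2 characters.
Doing the same to "nekhshhkp": "mjujjmr".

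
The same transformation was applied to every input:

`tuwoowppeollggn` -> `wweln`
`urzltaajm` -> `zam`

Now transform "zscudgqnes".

cge

In each case the input is transformed by: keep one character in every 3, starting at position 3 (positions 3rd, 6th, 9th, ...).
On "zscudgqnes" that produces "cge".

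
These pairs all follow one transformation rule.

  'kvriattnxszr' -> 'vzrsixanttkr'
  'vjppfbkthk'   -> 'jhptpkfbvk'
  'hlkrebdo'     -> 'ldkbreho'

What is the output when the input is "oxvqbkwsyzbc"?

xbvzqybskwoc

The rule is to take characters alternately from the front and the back (1st, last, 2nd, 2nd-last, ...), then move the first 2 characters to the end (rotate left by 2).
Starting from "oxvqbkwsyzbc": after the first operation, "ocxbvzqybskw"; after the second, "xbvzqybskwoc".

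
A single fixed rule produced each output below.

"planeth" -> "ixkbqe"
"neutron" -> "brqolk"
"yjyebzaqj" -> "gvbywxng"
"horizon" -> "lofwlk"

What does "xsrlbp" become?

poiym

The transformation: delete the first character, then shift every letter 3 places backward in the alphabet (wrapping around).
"xsrlbp" → "srlbp" → "poiym".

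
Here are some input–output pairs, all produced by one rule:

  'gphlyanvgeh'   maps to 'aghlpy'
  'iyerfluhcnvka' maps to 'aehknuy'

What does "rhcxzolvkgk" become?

chkovz

In each case the input is transformed by: sort the characters into alphabetical order, then keep every other character starting from the first (positions 1st, 3rd, 5th, ...).
For "rhcxzolvkgk" the result is "chkovz".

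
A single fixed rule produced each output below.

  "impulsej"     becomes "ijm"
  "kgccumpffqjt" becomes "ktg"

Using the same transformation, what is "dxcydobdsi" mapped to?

dix

Looking at the pairs, the operation is to take characters alternately from the front and the back (1st, last, 2nd, 2nd-last, ...), then keep only the first 3 characters.
On "dxcydobdsi": the first step gives "dixscdybdo", and the second then gives "dix".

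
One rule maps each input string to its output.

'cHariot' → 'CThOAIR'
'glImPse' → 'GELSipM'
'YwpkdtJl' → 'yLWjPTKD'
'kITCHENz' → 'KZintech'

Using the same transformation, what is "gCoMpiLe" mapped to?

In each case the input is transformed by: flip the case of every letter, then take characters alternately from the front and the back (1st, last, 2nd, 2nd-last, ...).
For "gCoMpiLe", step one produces "GcOmPIlE"; step two turns that into "GEclOImP".
(Check on "YwpkdtJl": → "yWPKDTjL" → "yLWjPTKD" ✓)

GEclOImP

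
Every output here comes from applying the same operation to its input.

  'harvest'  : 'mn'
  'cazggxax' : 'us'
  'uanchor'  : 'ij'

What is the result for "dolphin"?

Rule — keep one character in every 3, starting at position 3 (positions 3rd, 6th, 9th, ...), then shift every letter 5 places backward in the alphabet (wrapping around).
Applying both steps to "dolphin": "li", then "gd".
(Check on "cazggxax": → "zx" → "us" ✓)

gd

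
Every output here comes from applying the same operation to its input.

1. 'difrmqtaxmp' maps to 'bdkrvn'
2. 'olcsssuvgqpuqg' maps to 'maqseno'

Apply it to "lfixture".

Each output is the input with this applied: shift every letter 2 places backward in the alphabet (wrapping around), then keep every other character starting from the first (positions 1st, 3rd, 5th, ...).
"lfixture" → "jdgvrspc" → "jgrp".

jgrp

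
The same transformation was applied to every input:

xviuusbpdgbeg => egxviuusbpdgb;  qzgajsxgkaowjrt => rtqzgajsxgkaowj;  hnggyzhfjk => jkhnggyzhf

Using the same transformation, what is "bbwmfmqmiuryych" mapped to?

chbbwmfmqmiuryy

Rule — move the last 2 characters to the front (rotate right by 2).
For "bbwmfmqmiuryych" the result is "chbbwmfmqmiuryy".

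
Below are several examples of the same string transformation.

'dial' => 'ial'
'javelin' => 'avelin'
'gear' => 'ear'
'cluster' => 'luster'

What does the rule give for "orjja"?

rjja

Each output is the input with this applied: delete the first character.
"orjja" → "rjja".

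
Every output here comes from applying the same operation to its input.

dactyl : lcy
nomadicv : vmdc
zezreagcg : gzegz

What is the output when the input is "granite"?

eaig

What's happening: swap the first and last characters, then keep every other character starting from the first (positions 1st, 3rd, 5th, ...).
Doing the same to "granite": "eaig".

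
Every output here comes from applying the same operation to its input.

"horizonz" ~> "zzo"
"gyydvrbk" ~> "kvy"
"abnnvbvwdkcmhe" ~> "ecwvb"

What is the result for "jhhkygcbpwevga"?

Rule — keep one character in every 3, starting at position 2 (positions 2nd, 5th, 8th, ...), then reverse the string.
Applying both steps to "jhhkygcbpwevga": "hybea", then "aebyh".
(Check on "gyydvrbk": → "yvk" → "kvy" ✓)

aebyh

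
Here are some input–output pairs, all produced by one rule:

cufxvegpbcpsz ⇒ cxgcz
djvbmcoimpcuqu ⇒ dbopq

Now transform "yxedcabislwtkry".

Rule — keep one character in every 3, starting at position 1 (positions 1st, 4th, 7th, ...).
Doing the same to "yxedcabislwtkry": "ydblk".

ydblk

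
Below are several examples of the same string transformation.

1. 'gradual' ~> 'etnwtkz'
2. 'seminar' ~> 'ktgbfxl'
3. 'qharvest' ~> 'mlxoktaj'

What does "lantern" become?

gkxmgte

In each case the input is transformed by: reverse the string, then shift every letter 7 places backward in the alphabet (wrapping around).
Applying both steps to "lantern": "nretnal", then "gkxmgte".
(Check on "qharvest": → "tsevrahq" → "mlxoktaj" ✓)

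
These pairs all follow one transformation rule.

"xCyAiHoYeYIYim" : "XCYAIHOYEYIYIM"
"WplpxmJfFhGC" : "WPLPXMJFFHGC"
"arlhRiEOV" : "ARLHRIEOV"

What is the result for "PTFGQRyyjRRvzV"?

PTFGQRYYJRRVZV

What's happening: convert every letter to uppercase.
So "PTFGQRyyjRRvzV" becomes "PTFGQRYYJRRVZV".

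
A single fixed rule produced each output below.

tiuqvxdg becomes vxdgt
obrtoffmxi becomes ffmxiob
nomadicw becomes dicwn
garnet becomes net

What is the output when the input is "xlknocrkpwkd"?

Each output is the input with this applied: swap the front and back halves of the string, then delete the last 3 characters.
For "xlknocrkpwkd", step one produces "rkpwkdxlknoc"; step two turns that into "rkpwkdxlk".

rkpwkdxlk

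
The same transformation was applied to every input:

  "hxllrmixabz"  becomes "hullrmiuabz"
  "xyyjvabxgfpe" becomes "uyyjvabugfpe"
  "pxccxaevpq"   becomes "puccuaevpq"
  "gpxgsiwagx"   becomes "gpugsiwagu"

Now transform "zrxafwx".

The pattern: replace every "x" with "u".
So "zrxafwx" becomes "zruafwu".

zruafwu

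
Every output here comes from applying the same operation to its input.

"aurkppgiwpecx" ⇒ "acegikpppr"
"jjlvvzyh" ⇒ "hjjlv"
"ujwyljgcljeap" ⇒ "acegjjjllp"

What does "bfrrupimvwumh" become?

What's happening: sort the characters into alphabetical order, then delete the last 3 characters.
Applying both steps to "bfrrupimvwumh": "bfhimmprruuvw", then "bfhimmprru".

bfhimmprru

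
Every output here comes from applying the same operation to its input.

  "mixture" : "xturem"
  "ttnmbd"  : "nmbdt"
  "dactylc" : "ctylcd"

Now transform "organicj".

ganicjo

The rule is to move the first character to the end, then delete the first character.
Applying that to "organicj" gives "ganicjo".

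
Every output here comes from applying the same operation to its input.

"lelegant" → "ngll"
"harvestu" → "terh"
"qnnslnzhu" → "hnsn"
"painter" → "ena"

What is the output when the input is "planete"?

tnl

Each output is the input with this applied: reverse the string, then keep every other character starting from the second (positions 2nd, 4th, 6th, ...).
Working it through for "planete": intermediate "etenalp", final "tnl".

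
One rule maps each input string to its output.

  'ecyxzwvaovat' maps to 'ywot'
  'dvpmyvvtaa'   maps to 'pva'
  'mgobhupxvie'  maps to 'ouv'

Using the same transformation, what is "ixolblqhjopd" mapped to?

oljd

In each case the input is transformed by: keep one character in every 3, starting at position 3 (positions 3rd, 6th, 9th, ...).
So "ixolblqhjopd" becomes "oljd".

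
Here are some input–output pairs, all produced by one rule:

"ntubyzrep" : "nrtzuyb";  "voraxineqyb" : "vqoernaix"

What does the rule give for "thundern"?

tehdun

What's happening: delete the last 2 characters, then take characters alternately from the front and the back (1st, last, 2nd, 2nd-last, ...).
For "thundern" the result is "tehdun".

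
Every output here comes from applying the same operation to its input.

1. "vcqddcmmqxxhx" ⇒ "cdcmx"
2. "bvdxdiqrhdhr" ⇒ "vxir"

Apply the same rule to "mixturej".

it

The rule is to delete the last 3 characters, then keep every other character starting from the second (positions 2nd, 4th, 6th, ...).
Applying both steps to "mixturej": "mixtu", then "it".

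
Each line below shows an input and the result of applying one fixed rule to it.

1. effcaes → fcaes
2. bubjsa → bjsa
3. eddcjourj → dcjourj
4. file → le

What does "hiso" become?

Looking at the pairs, the operation is to delete the first 2 characters.
Applying that to "hiso" gives "so".

so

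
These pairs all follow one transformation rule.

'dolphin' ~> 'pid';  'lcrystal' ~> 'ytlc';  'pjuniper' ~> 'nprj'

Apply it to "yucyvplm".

The rule is to move the first 2 characters to the end (rotate left by 2), then keep every other character starting from the second (positions 2nd, 4th, 6th, ...).
On "yucyvplm": the first step gives "cyvplmyu", and the second then gives "ypmu".

ypmu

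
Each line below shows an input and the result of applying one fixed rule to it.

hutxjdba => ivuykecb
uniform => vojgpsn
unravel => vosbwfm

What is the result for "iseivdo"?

What's happening: shift every letter 1 place forward in the alphabet (wrapping around).
Doing the same to "iseivdo": "jtfjwep".

jtfjwep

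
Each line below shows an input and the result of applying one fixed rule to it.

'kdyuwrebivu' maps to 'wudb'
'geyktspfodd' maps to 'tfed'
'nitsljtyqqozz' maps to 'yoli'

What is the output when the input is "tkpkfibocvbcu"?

Rule — keep one character in every 3, starting at position 2 (positions 2nd, 5th, 8th, ...), then sort the characters into reverse alphabetical order.
Doing the same to "tkpkfibocvbcu": "okfb".

okfb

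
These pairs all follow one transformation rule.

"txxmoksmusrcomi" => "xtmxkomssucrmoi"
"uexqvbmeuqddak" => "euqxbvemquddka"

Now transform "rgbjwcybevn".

Looking at the pairs, the operation is to swap each adjacent pair of characters (1↔2, 3↔4, ...).
"rgbjwcybevn" → "grjbcwbyven".

grjbcwbyven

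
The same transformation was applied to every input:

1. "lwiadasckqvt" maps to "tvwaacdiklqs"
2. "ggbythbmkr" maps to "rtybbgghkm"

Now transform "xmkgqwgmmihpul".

uwxgghiklmmmpq

The pattern: sort the characters into alphabetical order, then move the last 3 characters to the front (rotate right by 3).
For "xmkgqwgmmihpul", step one produces "gghiklmmmpquwx"; step two turns that into "uwxgghiklmmmpq".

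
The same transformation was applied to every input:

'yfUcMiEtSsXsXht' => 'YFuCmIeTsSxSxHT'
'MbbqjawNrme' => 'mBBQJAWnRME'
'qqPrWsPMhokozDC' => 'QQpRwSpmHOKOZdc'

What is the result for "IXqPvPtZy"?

Each output is the input with this applied: flip the case of every letter.
For "IXqPvPtZy" the result is "ixQpVpTzY".

ixQpVpTzY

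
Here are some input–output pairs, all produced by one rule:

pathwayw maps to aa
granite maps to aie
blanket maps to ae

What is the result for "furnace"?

The transformation: keep only the vowels.
On "furnace" that produces "uae".

uae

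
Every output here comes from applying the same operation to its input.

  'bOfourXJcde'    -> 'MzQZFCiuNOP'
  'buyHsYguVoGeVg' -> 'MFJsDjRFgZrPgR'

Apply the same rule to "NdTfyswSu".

The transformation: shift every letter 11 places forward in the alphabet (wrapping around), then flip the case of every letter.
Working it through for "NdTfyswSu": intermediate "YoEqjdhDf", final "yOeQJDHdF".
(Check on "buyHsYguVoGeVg": → "mfjSdJrfGzRpGr" → "MFJsDjRFgZrPgR" ✓)

yOeQJDHdF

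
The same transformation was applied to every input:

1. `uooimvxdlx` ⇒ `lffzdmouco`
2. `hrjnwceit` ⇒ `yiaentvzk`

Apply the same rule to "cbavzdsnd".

tsrmqujeu

Rule — shift every letter 9 places backward in the alphabet (wrapping around).
Doing the same to "cbavzdsnd": "tsrmqujeu".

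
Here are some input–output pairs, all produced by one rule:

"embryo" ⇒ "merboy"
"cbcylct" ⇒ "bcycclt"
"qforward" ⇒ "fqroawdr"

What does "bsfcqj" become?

The transformation: swap each adjacent pair of characters (1↔2, 3↔4, ...).
On "bsfcqj" that produces "sbcfjq".

sbcfjq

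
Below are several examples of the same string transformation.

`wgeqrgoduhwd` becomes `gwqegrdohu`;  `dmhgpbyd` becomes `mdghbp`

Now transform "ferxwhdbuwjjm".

efxrhwbdwuj

Each output is the input with this applied: delete the last 2 characters, then swap each adjacent pair of characters (1↔2, 3↔4, ...).
Working it through for "ferxwhdbuwjjm": intermediate "ferxwhdbuwj", final "efxrhwbdwuj".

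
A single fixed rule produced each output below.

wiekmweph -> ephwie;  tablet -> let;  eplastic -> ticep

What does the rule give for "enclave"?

In each case the input is transformed by: move the last 3 characters to the front (rotate right by 3), then delete the last 3 characters.
Applying both steps to "enclave": "aveencl", then "avee".

avee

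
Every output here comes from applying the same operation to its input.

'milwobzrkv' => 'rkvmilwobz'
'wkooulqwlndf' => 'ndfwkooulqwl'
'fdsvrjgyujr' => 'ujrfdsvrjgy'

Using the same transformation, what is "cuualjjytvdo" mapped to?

In each case the input is transformed by: move the last 3 characters to the front (rotate right by 3).
For "cuualjjytvdo" the result is "vdocuualjjyt".

vdocuualjjyt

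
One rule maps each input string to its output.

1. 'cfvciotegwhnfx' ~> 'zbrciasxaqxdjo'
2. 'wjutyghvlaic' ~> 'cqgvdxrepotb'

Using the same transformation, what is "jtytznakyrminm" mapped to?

Each output is the input with this applied: shift every letter 5 places backward in the alphabet (wrapping around), then swap the front and back halves of the string.
On "jtytznakyrminm" that produces "ftmhdiheotouiv".

ftmhdiheotouiv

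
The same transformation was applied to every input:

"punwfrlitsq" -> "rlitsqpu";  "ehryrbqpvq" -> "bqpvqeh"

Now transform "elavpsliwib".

sliwibel

The transformation: move the first 2 characters to the end (rotate left by 2), then delete the first 3 characters.
For "elavpsliwib", step one produces "avpsliwibel"; step two turns that into "sliwibel".
(Check on "punwfrlitsq": → "nwfrlitsqpu" → "rlitsqpu" ✓)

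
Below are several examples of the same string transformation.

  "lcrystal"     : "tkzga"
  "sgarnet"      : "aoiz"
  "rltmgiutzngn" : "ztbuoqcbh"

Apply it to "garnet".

oiz

Looking at the pairs, the operation is to shift every letter 8 places forward in the alphabet (wrapping around), then delete the last 3 characters.
Applying that to "garnet" gives "oiz".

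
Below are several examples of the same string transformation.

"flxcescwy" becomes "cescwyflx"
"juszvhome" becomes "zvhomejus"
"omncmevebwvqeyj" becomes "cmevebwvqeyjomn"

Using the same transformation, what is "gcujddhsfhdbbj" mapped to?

jddhsfhdbbjgcu

Rule — move the first 3 characters to the end (rotate left by 3).
So "gcujddhsfhdbbj" becomes "jddhsfhdbbjgcu".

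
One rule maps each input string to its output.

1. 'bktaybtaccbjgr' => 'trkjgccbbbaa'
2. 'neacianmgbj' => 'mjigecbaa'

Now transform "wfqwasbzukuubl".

The transformation: sort the characters into reverse alphabetical order, then delete the first 2 characters.
On "wfqwasbzukuubl": the first step gives "zwwuuusqlkfbba", and the second then gives "wuuusqlkfbba".

wuuusqlkfbba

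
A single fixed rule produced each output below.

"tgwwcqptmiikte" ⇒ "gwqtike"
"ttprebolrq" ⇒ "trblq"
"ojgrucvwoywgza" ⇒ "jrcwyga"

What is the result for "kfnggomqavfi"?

fgoqvi

Each output is the input with this applied: keep every other character starting from the second (positions 2nd, 4th, 6th, ...).
Applying that to "kfnggomqavfi" gives "fgoqvi".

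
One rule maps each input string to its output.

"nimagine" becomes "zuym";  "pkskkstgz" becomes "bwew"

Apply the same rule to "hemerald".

tqyq

The rule is to shift every letter 12 places forward in the alphabet (wrapping around), then keep only the first 4 characters.
"hemerald" → "tqyq".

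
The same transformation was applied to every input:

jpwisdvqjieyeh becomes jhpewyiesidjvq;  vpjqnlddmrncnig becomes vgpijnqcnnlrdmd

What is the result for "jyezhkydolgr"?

The transformation: take characters alternately from the front and the back (1st, last, 2nd, 2nd-last, ...).
For "jyezhkydolgr" the result is "jrygelzohdky".

jrygelzohdky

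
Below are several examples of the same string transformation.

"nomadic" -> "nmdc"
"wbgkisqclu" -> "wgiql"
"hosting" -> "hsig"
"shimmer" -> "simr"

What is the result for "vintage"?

vnae

The transformation: keep every other character starting from the first (positions 1st, 3rd, 5th, ...).
Applying that to "vintage" gives "vnae".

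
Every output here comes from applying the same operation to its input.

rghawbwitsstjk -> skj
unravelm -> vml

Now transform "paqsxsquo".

uqo

The pattern: swap each adjacent pair of characters (1↔2, 3↔4, ...), then keep only the last 3 characters.
For "paqsxsquo" the result is "uqo".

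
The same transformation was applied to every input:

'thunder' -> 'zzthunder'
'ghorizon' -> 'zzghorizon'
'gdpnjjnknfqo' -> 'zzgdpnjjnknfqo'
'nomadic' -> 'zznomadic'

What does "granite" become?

Looking at the pairs, the operation is to prepend "zz".
"granite" → "zzgranite".

zzgranite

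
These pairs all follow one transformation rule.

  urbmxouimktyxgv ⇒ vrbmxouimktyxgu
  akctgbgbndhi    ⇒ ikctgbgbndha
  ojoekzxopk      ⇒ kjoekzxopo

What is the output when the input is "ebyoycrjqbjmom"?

mbyoycrjqbjmoe

The rule is to swap the first and last characters.
On "ebyoycrjqbjmom" that produces "mbyoycrjqbjmoe".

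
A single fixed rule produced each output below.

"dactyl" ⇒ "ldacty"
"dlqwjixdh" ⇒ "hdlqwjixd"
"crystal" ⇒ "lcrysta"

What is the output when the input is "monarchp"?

pmonarch

The pattern: move the last character to the front.
On "monarchp" that produces "pmonarch".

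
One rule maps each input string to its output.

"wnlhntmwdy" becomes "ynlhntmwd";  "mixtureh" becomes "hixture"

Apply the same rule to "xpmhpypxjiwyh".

hpmhpypxjiwy

Each output is the input with this applied: delete the first character, then move the last character to the front.
Working it through for "xpmhpypxjiwyh": intermediate "pmhpypxjiwyh", final "hpmhpypxjiwy".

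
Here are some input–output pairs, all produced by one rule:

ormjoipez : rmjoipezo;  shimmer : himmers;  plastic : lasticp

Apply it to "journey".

ourneyj

In each case the input is transformed by: move the first character to the end.
Applying that to "journey" gives "ourneyj".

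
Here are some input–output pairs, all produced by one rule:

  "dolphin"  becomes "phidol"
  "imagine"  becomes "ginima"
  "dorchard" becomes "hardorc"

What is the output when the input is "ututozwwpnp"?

The pattern: delete the last character, then move the last 3 characters to the front (rotate right by 3).
On "ututozwwpnp": the first step gives "ututozwwpn", and the second then gives "wpnututozw".
(Check on "imagine": → "imagin" → "ginima" ✓)

wpnututozw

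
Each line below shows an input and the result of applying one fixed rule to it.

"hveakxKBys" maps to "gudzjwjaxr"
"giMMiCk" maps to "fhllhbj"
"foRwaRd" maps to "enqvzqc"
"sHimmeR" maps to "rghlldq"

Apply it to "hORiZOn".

What's happening: shift every letter 1 place backward in the alphabet (wrapping around), then convert every letter to lowercase.
So "hORiZOn" becomes "gnqhynm".

gnqhynm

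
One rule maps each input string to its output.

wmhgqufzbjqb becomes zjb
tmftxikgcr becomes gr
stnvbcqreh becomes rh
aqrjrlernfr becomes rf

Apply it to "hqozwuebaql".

In each case the input is transformed by: keep every other character starting from the second (positions 2nd, 4th, 6th, ...), then delete the first 3 characters.
On "hqozwuebaql" that produces "bq".

bq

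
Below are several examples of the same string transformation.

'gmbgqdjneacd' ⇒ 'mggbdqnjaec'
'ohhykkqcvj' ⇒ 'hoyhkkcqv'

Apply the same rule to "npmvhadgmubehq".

pnvmahgdumebh

The transformation: delete the last character, then swap each adjacent pair of characters (1↔2, 3↔4, ...).
"npmvhadgmubehq" → "npmvhadgmubeh" → "pnvmahgdumebh".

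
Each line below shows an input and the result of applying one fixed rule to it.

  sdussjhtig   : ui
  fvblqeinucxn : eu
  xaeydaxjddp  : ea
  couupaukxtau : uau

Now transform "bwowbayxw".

In each case the input is transformed by: keep one character in every 3, starting at position 3 (positions 3rd, 6th, 9th, ...), then keep only the vowels.
"bwowbayxw" → "oa".

oa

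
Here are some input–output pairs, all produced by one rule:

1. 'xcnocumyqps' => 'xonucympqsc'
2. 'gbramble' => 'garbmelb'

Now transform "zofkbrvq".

zkfrbqvo

The rule is to swap each adjacent pair of characters (1↔2, 3↔4, ...), then move the first character to the end.
"zofkbrvq" → "ozkfrbqv" → "zkfrbqvo".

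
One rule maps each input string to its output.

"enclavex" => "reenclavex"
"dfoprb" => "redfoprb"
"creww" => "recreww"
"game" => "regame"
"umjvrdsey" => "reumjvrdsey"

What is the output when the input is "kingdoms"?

The pattern: prepend "re".
Doing the same to "kingdoms": "rekingdoms".

rekingdoms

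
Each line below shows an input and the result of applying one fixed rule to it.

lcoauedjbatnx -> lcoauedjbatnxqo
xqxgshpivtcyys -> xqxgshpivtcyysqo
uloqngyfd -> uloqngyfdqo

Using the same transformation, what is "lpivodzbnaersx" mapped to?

The transformation: append "qo".
Doing the same to "lpivodzbnaersx": "lpivodzbnaersxqo".

lpivodzbnaersxqo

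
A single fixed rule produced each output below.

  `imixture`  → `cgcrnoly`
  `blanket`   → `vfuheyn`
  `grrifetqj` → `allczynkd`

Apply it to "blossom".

What's happening: shift every letter 6 places backward in the alphabet (wrapping around).
"blossom" → "vfimmig".

vfimmig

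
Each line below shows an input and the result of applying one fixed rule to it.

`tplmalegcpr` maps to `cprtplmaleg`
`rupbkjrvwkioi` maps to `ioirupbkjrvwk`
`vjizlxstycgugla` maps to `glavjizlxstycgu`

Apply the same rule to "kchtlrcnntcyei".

In each case the input is transformed by: move the last 3 characters to the front (rotate right by 3).
So "kchtlrcnntcyei" becomes "yeikchtlrcnntc".

yeikchtlrcnntc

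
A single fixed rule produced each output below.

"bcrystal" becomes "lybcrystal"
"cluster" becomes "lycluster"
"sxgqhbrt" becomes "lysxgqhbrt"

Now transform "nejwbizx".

In each case the input is transformed by: prepend "ly".
On "nejwbizx" that produces "lynejwbizx".

lynejwbizx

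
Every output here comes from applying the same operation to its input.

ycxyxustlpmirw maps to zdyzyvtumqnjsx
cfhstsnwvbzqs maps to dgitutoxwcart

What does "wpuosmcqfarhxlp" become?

Each output is the input with this applied: shift every letter 1 place forward in the alphabet (wrapping around).
Applying that to "wpuosmcqfarhxlp" gives "xqvptndrgbsiymq".

xqvptndrgbsiymq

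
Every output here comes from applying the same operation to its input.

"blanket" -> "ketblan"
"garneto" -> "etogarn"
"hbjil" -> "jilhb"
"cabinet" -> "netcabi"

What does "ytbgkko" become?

Rule — move the last 3 characters to the front (rotate right by 3).
So "ytbgkko" becomes "kkoytbg".

kkoytbg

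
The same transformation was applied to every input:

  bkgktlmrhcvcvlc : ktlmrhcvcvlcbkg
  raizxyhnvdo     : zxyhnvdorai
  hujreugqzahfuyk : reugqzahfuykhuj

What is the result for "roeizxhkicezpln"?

izxhkicezplnroe

The rule is to move the first 3 characters to the end (rotate left by 3).
For "roeizxhkicezpln" the result is "izxhkicezplnroe".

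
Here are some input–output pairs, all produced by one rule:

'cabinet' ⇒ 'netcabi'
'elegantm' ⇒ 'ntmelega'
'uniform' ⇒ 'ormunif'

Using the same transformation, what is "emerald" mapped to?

aldemer

The rule is to move the last 3 characters to the front (rotate right by 3).
Applying that to "emerald" gives "aldemer".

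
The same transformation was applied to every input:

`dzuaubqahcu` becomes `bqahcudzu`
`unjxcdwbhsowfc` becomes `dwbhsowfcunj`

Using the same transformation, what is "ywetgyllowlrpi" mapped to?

The transformation: move the first 3 characters to the end (rotate left by 3), then delete the first 2 characters.
On "ywetgyllowlrpi": the first step gives "tgyllowlrpiywe", and the second then gives "yllowlrpiywe".

yllowlrpiywe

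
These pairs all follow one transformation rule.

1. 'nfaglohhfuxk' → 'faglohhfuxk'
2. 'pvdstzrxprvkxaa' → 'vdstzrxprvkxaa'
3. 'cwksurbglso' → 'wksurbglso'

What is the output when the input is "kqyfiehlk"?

In each case the input is transformed by: delete the first character.
Applying that to "kqyfiehlk" gives "qyfiehlk".

qyfiehlk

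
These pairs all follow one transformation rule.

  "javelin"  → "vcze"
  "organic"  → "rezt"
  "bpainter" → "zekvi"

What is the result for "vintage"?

The rule is to delete the first 3 characters, then shift every letter 9 places backward in the alphabet (wrapping around).
On "vintage": the first step gives "tage", and the second then gives "krxv".

krxv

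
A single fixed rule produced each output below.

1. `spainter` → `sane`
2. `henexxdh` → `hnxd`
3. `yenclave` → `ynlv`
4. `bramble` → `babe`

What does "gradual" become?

Each output is the input with this applied: keep every other character starting from the first (positions 1st, 3rd, 5th, ...).
Doing the same to "gradual": "gaul".

gaul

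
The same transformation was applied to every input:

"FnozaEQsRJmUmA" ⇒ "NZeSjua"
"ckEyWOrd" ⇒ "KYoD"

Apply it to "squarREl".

QArL

Looking at the pairs, the operation is to keep every other character starting from the second (positions 2nd, 4th, 6th, ...), then flip the case of every letter.
On "squarREl": the first step gives "qaRl", and the second then gives "QArL".
(Check on "ckEyWOrd": → "kyOd" → "KYoD" ✓)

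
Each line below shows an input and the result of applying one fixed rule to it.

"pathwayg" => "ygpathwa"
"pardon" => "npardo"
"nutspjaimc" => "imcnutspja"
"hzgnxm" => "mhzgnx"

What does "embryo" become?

Rule — swap the front and back halves of the string, then move the first 2 characters to the end (rotate left by 2).
Doing the same to "embryo": "oembry".

oembry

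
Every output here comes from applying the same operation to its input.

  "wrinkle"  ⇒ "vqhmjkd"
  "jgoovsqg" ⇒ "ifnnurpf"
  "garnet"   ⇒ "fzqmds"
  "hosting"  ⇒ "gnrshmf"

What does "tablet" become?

szakds

The pattern: shift every letter 1 place backward in the alphabet (wrapping around).
Doing the same to "tablet": "szakds".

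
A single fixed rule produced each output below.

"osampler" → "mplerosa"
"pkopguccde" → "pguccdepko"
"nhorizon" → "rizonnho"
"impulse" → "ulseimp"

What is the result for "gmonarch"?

Rule — move the first 3 characters to the end (rotate left by 3).
For "gmonarch" the result is "narchgmo".

narchgmo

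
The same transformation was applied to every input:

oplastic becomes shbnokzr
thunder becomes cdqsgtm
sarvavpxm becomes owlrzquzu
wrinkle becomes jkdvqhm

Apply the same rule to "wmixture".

What's happening: move the last 3 characters to the front (rotate right by 3), then shift every letter 1 place backward in the alphabet (wrapping around).
On "wmixture": the first step gives "urewmixt", and the second then gives "tqdvlhws".

tqdvlhws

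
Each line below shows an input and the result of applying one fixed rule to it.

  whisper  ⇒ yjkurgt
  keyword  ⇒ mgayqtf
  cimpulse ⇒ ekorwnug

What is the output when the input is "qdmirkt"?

The rule is to shift every letter 2 places forward in the alphabet (wrapping around).
On "qdmirkt" that produces "sfoktmv".

sfoktmv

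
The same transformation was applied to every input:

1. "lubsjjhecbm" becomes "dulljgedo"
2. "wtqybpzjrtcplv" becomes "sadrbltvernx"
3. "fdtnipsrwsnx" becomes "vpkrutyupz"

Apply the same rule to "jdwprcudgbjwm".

yrtewfidlyo

Looking at the pairs, the operation is to delete the first 2 characters, then shift every letter 2 places forward in the alphabet (wrapping around).
"jdwprcudgbjwm" → "wprcudgbjwm" → "yrtewfidlyo".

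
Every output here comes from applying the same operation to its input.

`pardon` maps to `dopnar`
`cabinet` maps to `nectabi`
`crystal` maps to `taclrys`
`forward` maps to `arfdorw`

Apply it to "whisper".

Each output is the input with this applied: swap the first and last characters, then move the last 3 characters to the front (rotate right by 3).
On "whisper" that produces "pewrhis".

pewrhis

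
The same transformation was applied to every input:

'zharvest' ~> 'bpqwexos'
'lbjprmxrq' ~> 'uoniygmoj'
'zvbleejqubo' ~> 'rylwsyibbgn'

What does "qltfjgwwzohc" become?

The pattern: move the last 3 characters to the front (rotate right by 3), then shift every letter 3 places backward in the alphabet (wrapping around).
Starting from "qltfjgwwzohc": after the first operation, "ohcqltfjgwwz"; after the second, "lezniqcgdttw".

lezniqcgdttw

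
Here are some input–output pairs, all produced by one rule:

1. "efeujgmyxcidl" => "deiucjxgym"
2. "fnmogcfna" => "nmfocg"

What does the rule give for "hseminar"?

aenmi

The transformation: take characters alternately from the front and the back (1st, last, 2nd, 2nd-last, ...), then delete the first 3 characters.
"hseminar" → "aenmi".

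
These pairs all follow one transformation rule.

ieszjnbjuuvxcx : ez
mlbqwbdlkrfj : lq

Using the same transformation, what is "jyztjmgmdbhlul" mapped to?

yt

The rule is to keep every other character starting from the second (positions 2nd, 4th, 6th, ...), then keep only the first 2 characters.
On "jyztjmgmdbhlul": the first step gives "ytmmbll", and the second then gives "yt".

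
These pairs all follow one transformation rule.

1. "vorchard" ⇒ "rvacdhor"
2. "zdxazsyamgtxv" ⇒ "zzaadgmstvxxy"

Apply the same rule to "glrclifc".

The rule is to sort the characters into alphabetical order, then move the last 2 characters to the front (rotate right by 2).
Applying both steps to "glrclifc": "ccfgillr", then "lrccfgil".
(Check on "zdxazsyamgtxv": → "aadgmstvxxyzz" → "zzaadgmstvxxy" ✓)

lrccfgil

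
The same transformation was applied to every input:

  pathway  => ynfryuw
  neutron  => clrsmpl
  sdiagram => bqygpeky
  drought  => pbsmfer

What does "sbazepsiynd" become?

zqxyncgqlwb

Each output is the input with this applied: swap each adjacent pair of characters (1↔2, 3↔4, ...), then shift every letter 2 places backward in the alphabet (wrapping around).
Starting from "sbazepsiynd": after the first operation, "bszapeisnyd"; after the second, "zqxyncgqlwb".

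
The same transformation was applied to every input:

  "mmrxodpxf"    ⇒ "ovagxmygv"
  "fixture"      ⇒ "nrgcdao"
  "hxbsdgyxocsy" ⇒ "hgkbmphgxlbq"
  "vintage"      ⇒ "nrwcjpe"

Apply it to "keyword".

The rule is to swap the first and last characters, then shift every letter 9 places forward in the alphabet (wrapping around).
"keyword" → "mnhfxat".

mnhfxat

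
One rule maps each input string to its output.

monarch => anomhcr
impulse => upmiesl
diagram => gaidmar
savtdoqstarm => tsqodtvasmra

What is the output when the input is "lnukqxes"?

qkunlsex

In each case the input is transformed by: move the last 3 characters to the front (rotate right by 3), then reverse the string.
Starting from "lnukqxes": after the first operation, "xeslnukq"; after the second, "qkunlsex".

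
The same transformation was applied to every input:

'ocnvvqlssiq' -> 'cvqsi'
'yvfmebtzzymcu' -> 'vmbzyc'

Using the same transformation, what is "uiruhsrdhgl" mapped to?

The transformation: keep every other character starting from the second (positions 2nd, 4th, 6th, ...).
Doing the same to "uiruhsrdhgl": "iusdg".

iusdg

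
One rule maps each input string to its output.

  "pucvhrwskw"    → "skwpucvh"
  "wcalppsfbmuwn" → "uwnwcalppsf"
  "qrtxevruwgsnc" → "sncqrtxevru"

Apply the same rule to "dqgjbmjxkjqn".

jqndqgjbmj

In each case the input is transformed by: move the last 3 characters to the front (rotate right by 3), then delete the last 2 characters.
For "dqgjbmjxkjqn", step one produces "jqndqgjbmjxk"; step two turns that into "jqndqgjbmj".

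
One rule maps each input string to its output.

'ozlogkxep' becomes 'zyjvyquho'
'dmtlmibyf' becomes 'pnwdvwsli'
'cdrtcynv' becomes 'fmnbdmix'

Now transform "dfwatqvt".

dnpgkdaf

What's happening: shift every letter 10 places forward in the alphabet (wrapping around), then move the last character to the front.
Working it through for "dfwatqvt": intermediate "npgkdafd", final "dnpgkdaf".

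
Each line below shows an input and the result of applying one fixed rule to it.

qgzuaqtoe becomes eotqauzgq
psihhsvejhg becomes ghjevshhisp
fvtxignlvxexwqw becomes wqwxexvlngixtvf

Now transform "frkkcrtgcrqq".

What's happening: reverse the string.
Applying that to "frkkcrtgcrqq" gives "qqrcgtrckkrf".

qqrcgtrckkrf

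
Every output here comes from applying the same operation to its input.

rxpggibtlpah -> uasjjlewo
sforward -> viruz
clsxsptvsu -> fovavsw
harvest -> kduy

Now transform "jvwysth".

The transformation: shift every letter 3 places forward in the alphabet (wrapping around), then delete the last 3 characters.
Starting from "jvwysth": after the first operation, "myzbvwk"; after the second, "myzb".

myzb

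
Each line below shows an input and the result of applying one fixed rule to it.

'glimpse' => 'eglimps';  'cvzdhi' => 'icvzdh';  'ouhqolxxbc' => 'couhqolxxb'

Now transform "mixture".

What's happening: move the last character to the front.
Doing the same to "mixture": "emixtur".

emixtur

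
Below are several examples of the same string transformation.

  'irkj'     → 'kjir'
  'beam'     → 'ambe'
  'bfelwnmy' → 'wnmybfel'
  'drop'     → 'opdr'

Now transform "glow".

Looking at the pairs, the operation is to swap the front and back halves of the string.
"glow" → "owgl".

owgl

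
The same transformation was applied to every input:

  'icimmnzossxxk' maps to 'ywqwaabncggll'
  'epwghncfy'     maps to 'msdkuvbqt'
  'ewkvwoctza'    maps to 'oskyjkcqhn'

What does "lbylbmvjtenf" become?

The pattern: shift every letter 12 places backward in the alphabet (wrapping around), then move the last character to the front.
Working it through for "lbylbmvjtenf": intermediate "zpmzpajxhsbt", final "tzpmzpajxhsb".
(Check on "epwghncfy": → "sdkuvbqtm" → "msdkuvbqt" ✓)

tzpmzpajxhsb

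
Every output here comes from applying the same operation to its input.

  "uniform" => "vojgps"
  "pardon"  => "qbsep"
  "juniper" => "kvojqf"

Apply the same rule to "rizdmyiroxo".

Rule — delete the last character, then shift every letter 1 place forward in the alphabet (wrapping around).
Starting from "rizdmyiroxo": after the first operation, "rizdmyirox"; after the second, "sjaenzjspy".

sjaenzjspy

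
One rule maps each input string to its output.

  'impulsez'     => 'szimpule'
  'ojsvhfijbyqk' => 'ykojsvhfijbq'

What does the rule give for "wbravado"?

What's happening: move the last 2 characters to the front (rotate right by 2), then swap the first and last characters.
On "wbravado" that produces "aowbravd".

aowbravd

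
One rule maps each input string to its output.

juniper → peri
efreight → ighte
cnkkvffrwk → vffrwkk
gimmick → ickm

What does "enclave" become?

avel

The rule is to delete the first 3 characters, then move the first character to the end.
So "enclave" becomes "avel".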